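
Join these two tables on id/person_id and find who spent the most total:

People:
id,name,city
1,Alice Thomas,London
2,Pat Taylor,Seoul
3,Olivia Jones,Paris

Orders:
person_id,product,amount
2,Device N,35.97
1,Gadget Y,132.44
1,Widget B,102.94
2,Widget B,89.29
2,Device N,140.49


Join on: people.id = orders.person_id

Joined rows:
  Pat Taylor (Seoul) bought Device N for $35.97
  Alice Thomas (London) bought Gadget Y for $132.44
  Alice Thomas (London) bought Widget B for $102.94
  Pat Taylor (Seoul) bought Widget B for $89.29
  Pat Taylor (Seoul) bought Device N for $140.49

Total per person:
  Pat Taylor: $265.75
  Alice Thomas: $235.38

Top spender: Pat Taylor ($265.75)

Pat Taylor ($265.75)


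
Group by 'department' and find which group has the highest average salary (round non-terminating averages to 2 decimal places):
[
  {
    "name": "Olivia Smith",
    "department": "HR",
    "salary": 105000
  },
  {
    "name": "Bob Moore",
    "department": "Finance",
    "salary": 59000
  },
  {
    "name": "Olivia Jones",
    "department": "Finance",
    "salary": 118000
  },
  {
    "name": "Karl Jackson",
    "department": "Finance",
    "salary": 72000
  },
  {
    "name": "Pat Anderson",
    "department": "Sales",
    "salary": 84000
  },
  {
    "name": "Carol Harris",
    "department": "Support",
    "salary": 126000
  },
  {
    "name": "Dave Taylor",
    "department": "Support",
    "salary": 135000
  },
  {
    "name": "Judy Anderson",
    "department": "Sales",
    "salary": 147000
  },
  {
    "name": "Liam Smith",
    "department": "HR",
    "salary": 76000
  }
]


Group by: department

Groups:
  Finance: 3 people, avg salary = 249000/3 = $83000
  HR: 2 people, avg salary = 181000/2 = $90500
  Sales: 2 people, avg salary = 231000/2 = $115500
  Support: 2 people, avg salary = 261000/2 = $130500

Highest average salary: Support ($130500)

Support ($130500)


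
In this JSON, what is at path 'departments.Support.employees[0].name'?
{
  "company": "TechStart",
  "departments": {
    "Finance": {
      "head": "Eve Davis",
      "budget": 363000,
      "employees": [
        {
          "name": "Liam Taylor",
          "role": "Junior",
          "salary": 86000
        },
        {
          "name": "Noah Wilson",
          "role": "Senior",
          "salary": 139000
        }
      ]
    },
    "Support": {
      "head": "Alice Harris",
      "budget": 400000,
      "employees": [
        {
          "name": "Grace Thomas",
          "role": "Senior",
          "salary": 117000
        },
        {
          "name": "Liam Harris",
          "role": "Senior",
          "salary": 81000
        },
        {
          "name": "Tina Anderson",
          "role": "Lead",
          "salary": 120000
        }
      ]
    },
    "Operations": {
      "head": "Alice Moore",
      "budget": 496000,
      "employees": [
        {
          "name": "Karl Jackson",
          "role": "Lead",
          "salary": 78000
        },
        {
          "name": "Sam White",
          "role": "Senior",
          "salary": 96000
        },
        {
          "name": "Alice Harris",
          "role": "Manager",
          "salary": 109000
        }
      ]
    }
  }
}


Path: departments.Support.employees[0].name

Navigate:
  -> departments
  -> Support
  -> employees[0].name = 'Grace Thomas'

Grace Thomas


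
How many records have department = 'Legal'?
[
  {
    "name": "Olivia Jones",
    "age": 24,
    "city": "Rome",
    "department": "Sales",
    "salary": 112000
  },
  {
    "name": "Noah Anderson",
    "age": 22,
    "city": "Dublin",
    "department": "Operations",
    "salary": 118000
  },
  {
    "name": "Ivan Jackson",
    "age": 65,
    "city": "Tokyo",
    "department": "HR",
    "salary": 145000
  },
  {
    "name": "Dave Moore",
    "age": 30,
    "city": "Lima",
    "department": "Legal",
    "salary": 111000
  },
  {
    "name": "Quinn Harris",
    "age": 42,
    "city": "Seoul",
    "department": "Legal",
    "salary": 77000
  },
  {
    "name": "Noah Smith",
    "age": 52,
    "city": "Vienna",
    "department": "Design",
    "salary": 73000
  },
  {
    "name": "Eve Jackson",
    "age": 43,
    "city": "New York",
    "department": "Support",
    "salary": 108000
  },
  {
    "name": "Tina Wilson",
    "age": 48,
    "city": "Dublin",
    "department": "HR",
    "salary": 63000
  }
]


Data: 8 records
Condition: department = 'Legal'

Checking each record:
  Olivia Jones: Sales
  Noah Anderson: Operations
  Ivan Jackson: HR
  Dave Moore: Legal MATCH
  Quinn Harris: Legal MATCH
  Noah Smith: Design
  Eve Jackson: Support
  Tina Wilson: HR

Count: 2

2


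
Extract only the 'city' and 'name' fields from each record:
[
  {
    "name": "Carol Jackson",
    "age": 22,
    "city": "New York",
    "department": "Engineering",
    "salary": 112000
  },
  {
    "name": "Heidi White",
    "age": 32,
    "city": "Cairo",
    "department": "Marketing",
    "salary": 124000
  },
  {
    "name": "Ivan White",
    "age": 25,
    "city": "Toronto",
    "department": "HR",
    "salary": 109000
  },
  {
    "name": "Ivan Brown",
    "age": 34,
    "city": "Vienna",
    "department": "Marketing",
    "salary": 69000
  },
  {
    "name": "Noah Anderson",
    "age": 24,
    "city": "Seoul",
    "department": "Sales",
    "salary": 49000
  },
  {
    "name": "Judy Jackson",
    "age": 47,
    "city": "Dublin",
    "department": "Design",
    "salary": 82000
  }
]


Original: 6 records with fields: name, age, city, department, salary
Keep: ['city', 'name']
Drop: ['age', 'department', 'salary']
Result: 6 records, 2 fields each

[
  {
    "city": "New York",
    "name": "Carol Jackson"
  },
  {
    "city": "Cairo",
    "name": "Heidi White"
  },
  {
    "city": "Toronto",
    "name": "Ivan White"
  },
  {
    "city": "Vienna",
    "name": "Ivan Brown"
  },
  {
    "city": "Seoul",
    "name": "Noah Anderson"
  },
  {
    "city": "Dublin",
    "name": "Judy Jackson"
  }
]


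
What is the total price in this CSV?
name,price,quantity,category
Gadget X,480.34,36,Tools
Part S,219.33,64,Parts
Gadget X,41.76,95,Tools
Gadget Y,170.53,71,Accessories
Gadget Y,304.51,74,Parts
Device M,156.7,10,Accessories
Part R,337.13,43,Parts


Computing total price:
Values: [480.34, 219.33, 41.76, 170.53, 304.51, 156.7, 337.13]
Sum = 1710.30

1710.30


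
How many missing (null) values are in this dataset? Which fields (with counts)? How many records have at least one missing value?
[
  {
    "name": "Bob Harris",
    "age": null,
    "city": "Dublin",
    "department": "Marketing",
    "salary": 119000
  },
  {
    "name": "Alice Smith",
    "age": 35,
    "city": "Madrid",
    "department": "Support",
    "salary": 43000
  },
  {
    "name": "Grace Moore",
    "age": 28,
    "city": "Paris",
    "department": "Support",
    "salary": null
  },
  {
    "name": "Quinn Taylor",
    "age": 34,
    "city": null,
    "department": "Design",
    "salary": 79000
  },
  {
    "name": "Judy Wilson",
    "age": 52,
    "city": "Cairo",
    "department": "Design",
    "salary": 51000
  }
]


Checking for missing (null) values in 5 records:

  Bob Harris: age
  Alice Smith: complete
  Grace Moore: salary
  Quinn Taylor: city
  Judy Wilson: complete

Per field:
  name: 0 missing
  age: 1 missing
  city: 1 missing
  department: 0 missing
  salary: 1 missing

Total missing values: 3
Records with any missing: 3

3 missing values (age: 1, city: 1, salary: 1); 3 incomplete records


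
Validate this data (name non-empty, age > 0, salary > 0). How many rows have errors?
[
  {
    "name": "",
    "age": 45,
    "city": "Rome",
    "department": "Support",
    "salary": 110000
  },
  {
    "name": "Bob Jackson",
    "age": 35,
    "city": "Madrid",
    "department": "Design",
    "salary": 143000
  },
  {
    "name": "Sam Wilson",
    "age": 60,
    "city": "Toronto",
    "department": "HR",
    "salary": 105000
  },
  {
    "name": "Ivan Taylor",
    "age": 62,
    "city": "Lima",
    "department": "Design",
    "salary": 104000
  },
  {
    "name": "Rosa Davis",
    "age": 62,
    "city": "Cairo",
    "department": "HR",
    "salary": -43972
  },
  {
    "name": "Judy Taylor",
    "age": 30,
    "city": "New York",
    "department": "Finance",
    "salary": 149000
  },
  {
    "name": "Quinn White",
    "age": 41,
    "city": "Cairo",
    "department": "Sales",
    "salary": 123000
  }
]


Validating 7 records:
Rules: name non-empty, age > 0, salary > 0

  Row 1 (???): empty name
  Row 2 (Bob Jackson): OK
  Row 3 (Sam Wilson): OK
  Row 4 (Ivan Taylor): OK
  Row 5 (Rosa Davis): negative salary: -43972
  Row 6 (Judy Taylor): OK
  Row 7 (Quinn White): OK

Total errors: 2

2 errors


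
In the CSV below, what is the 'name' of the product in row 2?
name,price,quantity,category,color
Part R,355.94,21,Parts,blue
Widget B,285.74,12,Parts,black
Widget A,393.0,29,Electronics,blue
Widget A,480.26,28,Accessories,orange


Query: Row 2 ('Widget B'), column 'name'
Value: Widget B

Widget B


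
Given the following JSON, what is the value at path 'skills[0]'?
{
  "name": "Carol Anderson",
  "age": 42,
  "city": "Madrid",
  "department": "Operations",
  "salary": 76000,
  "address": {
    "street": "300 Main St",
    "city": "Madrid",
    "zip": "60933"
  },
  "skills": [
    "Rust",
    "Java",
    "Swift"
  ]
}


Query: skills[0]
Path: skills -> first element
Value: Rust

Rust


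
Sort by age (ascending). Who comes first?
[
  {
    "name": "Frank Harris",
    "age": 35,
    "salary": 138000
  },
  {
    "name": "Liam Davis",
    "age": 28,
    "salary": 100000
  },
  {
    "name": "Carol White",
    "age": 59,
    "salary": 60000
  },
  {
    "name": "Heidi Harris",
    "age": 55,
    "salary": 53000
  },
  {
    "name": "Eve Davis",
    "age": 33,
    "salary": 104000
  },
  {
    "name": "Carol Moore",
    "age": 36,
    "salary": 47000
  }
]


Sort by: age (ascending)

Sorted order:
  1. Liam Davis (age = 28)
  2. Eve Davis (age = 33)
  3. Frank Harris (age = 35)
  4. Carol Moore (age = 36)
  5. Heidi Harris (age = 55)
  6. Carol White (age = 59)

First: Liam Davis

Liam Davis


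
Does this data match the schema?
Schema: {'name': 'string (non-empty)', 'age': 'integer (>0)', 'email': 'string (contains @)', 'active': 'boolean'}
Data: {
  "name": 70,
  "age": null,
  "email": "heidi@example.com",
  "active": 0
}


Validating each field against schema:
  name: FAIL (70 is not a string)
  age: FAIL (null is not an integer)
  email: OK (string with @)
  active: FAIL (0 is not a boolean)

Result: INVALID (3 errors: name, age, active)

INVALID (3 errors: name, age, active)


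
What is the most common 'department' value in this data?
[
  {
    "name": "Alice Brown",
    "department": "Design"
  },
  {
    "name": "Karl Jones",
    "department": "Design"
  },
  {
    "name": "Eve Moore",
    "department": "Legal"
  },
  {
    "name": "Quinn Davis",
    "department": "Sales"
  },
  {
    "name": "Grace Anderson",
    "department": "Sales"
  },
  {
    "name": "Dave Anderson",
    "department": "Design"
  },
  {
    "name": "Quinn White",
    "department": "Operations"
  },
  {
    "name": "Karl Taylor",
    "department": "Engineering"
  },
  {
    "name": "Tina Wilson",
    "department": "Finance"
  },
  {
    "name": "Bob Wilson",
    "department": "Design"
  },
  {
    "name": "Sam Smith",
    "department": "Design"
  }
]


Counting 'department' values across 11 records:

  Design: 5 #####
  Sales: 2 ##
  Legal: 1 #
  Operations: 1 #
  Engineering: 1 #
  Finance: 1 #

Most common: Design (5 times)

Design (5 times)


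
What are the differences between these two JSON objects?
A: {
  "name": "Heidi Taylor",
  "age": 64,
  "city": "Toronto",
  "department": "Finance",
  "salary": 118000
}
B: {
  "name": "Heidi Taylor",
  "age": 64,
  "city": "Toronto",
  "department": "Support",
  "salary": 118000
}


Comparing each field (in key order):
  name: same
  age: same
  city: same
  department: DIFFERENT
  salary: same
Differences:
  department: Finance -> Support

1 field(s) changed

1 change: department


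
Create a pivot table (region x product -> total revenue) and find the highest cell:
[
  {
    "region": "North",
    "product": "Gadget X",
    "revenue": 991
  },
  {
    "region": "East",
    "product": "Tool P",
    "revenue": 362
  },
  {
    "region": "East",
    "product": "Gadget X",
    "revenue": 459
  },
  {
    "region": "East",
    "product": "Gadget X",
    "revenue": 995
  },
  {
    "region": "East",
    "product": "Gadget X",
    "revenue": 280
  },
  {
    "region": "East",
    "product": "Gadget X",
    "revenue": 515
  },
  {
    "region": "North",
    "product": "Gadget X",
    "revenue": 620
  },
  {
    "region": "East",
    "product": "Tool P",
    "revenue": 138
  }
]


Pivot: region (rows) x product (columns) -> total revenue

     Gadget X      Tool P      
East          2249           500  
North         1611             0  

Highest: East / Gadget X = $2249

East / Gadget X = $2249


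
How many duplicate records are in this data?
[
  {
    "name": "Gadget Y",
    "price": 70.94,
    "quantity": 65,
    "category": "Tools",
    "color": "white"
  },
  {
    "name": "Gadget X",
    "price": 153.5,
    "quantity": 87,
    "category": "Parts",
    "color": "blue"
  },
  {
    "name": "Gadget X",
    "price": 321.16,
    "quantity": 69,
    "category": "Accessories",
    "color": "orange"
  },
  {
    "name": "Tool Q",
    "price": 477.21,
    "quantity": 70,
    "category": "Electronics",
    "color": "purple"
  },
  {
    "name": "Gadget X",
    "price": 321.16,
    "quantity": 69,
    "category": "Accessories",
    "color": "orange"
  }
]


Checking 5 records for duplicates:

  Row 1: Gadget Y ($70.94, qty 65)
  Row 2: Gadget X ($153.5, qty 87)
  Row 3: Gadget X ($321.16, qty 69)
  Row 4: Tool Q ($477.21, qty 70)
  Row 5: Gadget X ($321.16, qty 69) <-- DUPLICATE

Duplicates found: 1
Unique records: 4

1 duplicates, 4 unique


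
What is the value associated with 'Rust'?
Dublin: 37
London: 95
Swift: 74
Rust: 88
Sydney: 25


Looking up key 'Rust'
Value: 88

88


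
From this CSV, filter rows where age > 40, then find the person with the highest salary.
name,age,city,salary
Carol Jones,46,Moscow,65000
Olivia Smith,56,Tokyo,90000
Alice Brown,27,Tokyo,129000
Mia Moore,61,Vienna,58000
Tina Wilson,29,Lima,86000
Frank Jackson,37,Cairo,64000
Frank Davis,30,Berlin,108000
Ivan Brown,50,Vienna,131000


Filter: age > 40
Sort by: salary (descending)

Filtered records (4):
  Ivan Brown, age 50, salary $131000
  Olivia Smith, age 56, salary $90000
  Carol Jones, age 46, salary $65000
  Mia Moore, age 61, salary $58000

Highest salary: Ivan Brown ($131000)

Ivan Brown


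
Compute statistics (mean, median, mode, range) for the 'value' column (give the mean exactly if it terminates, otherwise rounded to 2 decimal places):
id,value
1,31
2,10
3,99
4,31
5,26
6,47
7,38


Data: [31, 10, 99, 31, 26, 47, 38]
Count: 7
Sum: 282
Mean: 282/7 ≈ 40.29 (rounded to 2 decimal places)
Sorted: [10, 26, 31, 31, 38, 47, 99]
Median: 31.0
Mode: 31 (2 times)
Range: 99 - 10 = 89
Min: 10, Max: 99

mean≈40.29, median=31.0, mode=31, range=89


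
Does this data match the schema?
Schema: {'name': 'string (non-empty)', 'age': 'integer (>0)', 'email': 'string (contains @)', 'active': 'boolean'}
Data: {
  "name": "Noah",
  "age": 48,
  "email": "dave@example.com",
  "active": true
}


Validating each field against schema:
  name: OK (non-empty string)
  age: OK (positive integer)
  email: OK (string with @)
  active: OK (boolean)

Result: VALID

VALID


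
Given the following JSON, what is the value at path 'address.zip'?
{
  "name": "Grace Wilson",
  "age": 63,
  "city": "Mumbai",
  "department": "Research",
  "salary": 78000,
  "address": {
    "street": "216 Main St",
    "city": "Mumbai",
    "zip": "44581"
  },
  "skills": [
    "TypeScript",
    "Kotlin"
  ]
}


Query: address.zip
Path: address -> zip
Value: 44581

44581


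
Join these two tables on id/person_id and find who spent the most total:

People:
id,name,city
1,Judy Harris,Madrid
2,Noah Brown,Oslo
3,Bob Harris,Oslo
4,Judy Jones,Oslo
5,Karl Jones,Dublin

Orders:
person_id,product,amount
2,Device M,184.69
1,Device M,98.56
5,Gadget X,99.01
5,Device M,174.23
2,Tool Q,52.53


Join on: people.id = orders.person_id

Joined rows:
  Noah Brown (Oslo) bought Device M for $184.69
  Judy Harris (Madrid) bought Device M for $98.56
  Karl Jones (Dublin) bought Gadget X for $99.01
  Karl Jones (Dublin) bought Device M for $174.23
  Noah Brown (Oslo) bought Tool Q for $52.53

Total per person:
  Karl Jones: $273.24
  Noah Brown: $237.22
  Judy Harris: $98.56

Top spender: Karl Jones ($273.24)

Karl Jones ($273.24)


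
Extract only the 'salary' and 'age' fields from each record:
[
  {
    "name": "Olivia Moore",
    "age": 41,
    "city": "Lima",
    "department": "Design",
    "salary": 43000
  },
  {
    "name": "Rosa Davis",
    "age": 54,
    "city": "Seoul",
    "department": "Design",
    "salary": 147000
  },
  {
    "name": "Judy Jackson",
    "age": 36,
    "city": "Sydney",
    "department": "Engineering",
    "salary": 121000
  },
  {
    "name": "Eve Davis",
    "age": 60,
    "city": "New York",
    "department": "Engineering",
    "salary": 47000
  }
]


Original: 4 records with fields: name, age, city, department, salary
Keep: ['salary', 'age']
Drop: ['name', 'city', 'department']
Result: 4 records, 2 fields each

[
  {
    "salary": 43000,
    "age": 41
  },
  {
    "salary": 147000,
    "age": 54
  },
  {
    "salary": 121000,
    "age": 36
  },
  {
    "salary": 47000,
    "age": 60
  }
]


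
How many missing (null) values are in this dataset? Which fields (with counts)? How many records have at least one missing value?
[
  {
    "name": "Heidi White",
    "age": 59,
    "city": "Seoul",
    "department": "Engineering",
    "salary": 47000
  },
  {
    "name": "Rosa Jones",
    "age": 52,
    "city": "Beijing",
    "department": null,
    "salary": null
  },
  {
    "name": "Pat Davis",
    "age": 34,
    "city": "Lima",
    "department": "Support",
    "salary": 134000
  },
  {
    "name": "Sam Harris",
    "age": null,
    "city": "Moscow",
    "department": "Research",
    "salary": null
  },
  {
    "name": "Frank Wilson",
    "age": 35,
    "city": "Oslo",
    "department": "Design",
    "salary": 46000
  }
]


Checking for missing (null) values in 5 records:

  Heidi White: complete
  Rosa Jones: department, salary
  Pat Davis: complete
  Sam Harris: age, salary
  Frank Wilson: complete

Per field:
  name: 0 missing
  age: 1 missing
  city: 0 missing
  department: 1 missing
  salary: 2 missing

Total missing values: 4
Records with any missing: 2

4 missing values (age: 1, department: 1, salary: 2); 2 incomplete records


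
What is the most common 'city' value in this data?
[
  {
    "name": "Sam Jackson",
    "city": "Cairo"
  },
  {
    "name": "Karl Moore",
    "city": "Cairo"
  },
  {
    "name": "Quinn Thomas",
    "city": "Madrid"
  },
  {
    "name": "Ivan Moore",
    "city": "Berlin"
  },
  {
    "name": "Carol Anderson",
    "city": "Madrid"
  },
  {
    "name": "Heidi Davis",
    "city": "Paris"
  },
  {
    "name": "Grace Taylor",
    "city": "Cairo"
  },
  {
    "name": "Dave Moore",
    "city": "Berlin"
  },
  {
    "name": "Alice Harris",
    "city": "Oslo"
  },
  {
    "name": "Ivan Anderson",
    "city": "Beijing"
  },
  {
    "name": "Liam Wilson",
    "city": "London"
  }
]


Counting 'city' values across 11 records:

  Cairo: 3 ###
  Madrid: 2 ##
  Berlin: 2 ##
  Paris: 1 #
  Oslo: 1 #
  Beijing: 1 #
  London: 1 #

Most common: Cairo (3 times)

Cairo (3 times)


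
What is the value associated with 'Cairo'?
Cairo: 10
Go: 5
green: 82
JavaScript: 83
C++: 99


Looking up key 'Cairo'
Value: 10

10


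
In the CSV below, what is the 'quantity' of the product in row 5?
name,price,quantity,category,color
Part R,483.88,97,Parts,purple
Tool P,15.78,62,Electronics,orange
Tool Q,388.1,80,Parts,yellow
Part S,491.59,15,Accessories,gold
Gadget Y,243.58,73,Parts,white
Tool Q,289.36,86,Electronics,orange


Query: Row 5 ('Gadget Y'), column 'quantity'
Value: 73

73


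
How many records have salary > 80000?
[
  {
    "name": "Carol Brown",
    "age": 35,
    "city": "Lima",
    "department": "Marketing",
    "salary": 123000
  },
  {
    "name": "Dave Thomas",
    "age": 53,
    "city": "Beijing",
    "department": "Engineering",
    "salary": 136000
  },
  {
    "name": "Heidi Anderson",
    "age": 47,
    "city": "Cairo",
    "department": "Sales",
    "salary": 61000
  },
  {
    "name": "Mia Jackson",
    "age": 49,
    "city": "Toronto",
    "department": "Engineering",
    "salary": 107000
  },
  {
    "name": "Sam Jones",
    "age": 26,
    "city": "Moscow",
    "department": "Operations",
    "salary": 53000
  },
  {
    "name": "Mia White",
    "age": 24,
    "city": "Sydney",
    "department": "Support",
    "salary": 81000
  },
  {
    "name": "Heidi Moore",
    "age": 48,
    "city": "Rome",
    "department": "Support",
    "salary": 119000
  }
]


Data: 7 records
Condition: salary > 80000

Checking each record:
  Carol Brown: 123000 MATCH
  Dave Thomas: 136000 MATCH
  Heidi Anderson: 61000
  Mia Jackson: 107000 MATCH
  Sam Jones: 53000
  Mia White: 81000 MATCH
  Heidi Moore: 119000 MATCH

Count: 5

5


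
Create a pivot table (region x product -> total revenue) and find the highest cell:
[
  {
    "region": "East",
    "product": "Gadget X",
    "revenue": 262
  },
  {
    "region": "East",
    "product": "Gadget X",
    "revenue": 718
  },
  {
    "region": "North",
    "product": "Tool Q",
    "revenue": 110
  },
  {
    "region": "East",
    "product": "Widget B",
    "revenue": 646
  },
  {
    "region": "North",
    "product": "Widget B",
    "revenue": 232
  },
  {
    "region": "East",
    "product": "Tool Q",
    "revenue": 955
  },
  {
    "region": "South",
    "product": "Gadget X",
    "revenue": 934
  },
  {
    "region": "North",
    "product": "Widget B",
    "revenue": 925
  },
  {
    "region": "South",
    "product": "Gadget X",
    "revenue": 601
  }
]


Pivot: region (rows) x product (columns) -> total revenue

     Gadget X      Tool Q        Widget B    
East           980           955           646  
North            0           110          1157  
South         1535             0             0  

Highest: South / Gadget X = $1535

South / Gadget X = $1535


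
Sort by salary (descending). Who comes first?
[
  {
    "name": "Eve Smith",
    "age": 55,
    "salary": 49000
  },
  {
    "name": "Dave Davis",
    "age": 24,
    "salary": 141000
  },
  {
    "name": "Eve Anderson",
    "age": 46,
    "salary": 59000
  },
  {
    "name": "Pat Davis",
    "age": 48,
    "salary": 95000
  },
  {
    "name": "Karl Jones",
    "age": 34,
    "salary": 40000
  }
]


Sort by: salary (descending)

Sorted order:
  1. Dave Davis (salary = 141000)
  2. Pat Davis (salary = 95000)
  3. Eve Anderson (salary = 59000)
  4. Eve Smith (salary = 49000)
  5. Karl Jones (salary = 40000)

First: Dave Davis

Dave Davis


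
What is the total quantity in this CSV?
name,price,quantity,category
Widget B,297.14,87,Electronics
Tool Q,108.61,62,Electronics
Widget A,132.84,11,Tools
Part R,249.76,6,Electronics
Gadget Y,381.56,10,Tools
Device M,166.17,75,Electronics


Computing total quantity:
Values: [87, 62, 11, 6, 10, 75]
Sum = 251

251


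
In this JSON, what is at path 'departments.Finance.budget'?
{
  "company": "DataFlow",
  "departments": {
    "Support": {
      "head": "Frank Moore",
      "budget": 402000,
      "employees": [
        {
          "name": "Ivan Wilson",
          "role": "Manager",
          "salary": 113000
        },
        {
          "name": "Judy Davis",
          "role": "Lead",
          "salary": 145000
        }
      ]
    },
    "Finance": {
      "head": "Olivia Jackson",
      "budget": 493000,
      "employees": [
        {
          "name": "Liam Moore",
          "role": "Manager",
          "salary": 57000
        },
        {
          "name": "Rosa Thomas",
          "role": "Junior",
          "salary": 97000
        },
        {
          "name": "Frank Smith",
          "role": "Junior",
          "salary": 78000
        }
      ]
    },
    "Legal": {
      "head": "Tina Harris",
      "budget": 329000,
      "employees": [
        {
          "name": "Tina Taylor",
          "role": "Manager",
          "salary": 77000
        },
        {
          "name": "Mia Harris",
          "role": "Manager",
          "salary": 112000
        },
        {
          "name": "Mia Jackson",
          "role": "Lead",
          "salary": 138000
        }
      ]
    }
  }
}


Path: departments.Finance.budget

Navigate:
  -> departments
  -> Finance
  -> budget = 493000

493000


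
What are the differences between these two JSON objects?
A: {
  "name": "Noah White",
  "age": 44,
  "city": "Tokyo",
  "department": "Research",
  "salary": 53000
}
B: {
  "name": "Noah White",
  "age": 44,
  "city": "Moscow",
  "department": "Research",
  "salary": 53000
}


Comparing each field (in key order):
  name: same
  age: same
  city: DIFFERENT
  department: same
  salary: same
Differences:
  city: Tokyo -> Moscow

1 field(s) changed

1 change: city


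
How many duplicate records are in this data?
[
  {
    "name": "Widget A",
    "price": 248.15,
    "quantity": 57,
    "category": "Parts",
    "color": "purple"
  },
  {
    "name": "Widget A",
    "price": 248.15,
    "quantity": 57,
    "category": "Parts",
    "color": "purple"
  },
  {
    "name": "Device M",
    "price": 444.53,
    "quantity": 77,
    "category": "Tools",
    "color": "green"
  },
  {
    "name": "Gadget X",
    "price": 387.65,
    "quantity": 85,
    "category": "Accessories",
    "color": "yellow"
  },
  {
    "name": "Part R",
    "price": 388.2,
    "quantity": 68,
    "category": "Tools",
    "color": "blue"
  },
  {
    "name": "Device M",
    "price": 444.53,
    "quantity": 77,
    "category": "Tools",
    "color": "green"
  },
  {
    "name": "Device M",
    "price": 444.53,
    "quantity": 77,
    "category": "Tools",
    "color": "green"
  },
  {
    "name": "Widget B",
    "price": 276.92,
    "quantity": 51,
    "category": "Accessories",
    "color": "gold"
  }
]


Checking 8 records for duplicates:

  Row 1: Widget A ($248.15, qty 57)
  Row 2: Widget A ($248.15, qty 57) <-- DUPLICATE
  Row 3: Device M ($444.53, qty 77)
  Row 4: Gadget X ($387.65, qty 85)
  Row 5: Part R ($388.2, qty 68)
  Row 6: Device M ($444.53, qty 77) <-- DUPLICATE
  Row 7: Device M ($444.53, qty 77) <-- DUPLICATE
  Row 8: Widget B ($276.92, qty 51)

Duplicates found: 3
Unique records: 5

3 duplicates, 5 unique


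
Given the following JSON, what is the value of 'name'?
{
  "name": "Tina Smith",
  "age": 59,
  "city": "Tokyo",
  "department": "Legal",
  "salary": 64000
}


Looking up field 'name'
Value: Tina Smith

Tina Smith


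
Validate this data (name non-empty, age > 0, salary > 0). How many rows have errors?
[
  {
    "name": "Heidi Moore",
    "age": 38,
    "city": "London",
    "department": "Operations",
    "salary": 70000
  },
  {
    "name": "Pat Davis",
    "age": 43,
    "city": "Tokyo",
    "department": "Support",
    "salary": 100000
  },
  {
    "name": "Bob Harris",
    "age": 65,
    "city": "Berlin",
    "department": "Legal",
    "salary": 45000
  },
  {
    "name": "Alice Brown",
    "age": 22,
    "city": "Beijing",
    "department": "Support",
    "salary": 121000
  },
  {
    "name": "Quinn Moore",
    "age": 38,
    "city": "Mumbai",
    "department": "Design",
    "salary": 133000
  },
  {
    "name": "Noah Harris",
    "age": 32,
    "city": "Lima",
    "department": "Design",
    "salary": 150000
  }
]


Validating 6 records:
Rules: name non-empty, age > 0, salary > 0

  Row 1 (Heidi Moore): OK
  Row 2 (Pat Davis): OK
  Row 3 (Bob Harris): OK
  Row 4 (Alice Brown): OK
  Row 5 (Quinn Moore): OK
  Row 6 (Noah Harris): OK

Total errors: 0

0 errors


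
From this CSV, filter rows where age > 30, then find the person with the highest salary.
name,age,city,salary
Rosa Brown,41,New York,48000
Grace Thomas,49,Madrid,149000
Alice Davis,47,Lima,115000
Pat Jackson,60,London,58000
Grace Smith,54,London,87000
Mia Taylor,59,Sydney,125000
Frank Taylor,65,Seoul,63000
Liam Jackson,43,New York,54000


Filter: age > 30
Sort by: salary (descending)

Filtered records (8):
  Grace Thomas, age 49, salary $149000
  Mia Taylor, age 59, salary $125000
  Alice Davis, age 47, salary $115000
  Grace Smith, age 54, salary $87000
  Frank Taylor, age 65, salary $63000
  Pat Jackson, age 60, salary $58000
  Liam Jackson, age 43, salary $54000
  Rosa Brown, age 41, salary $48000

Highest salary: Grace Thomas ($149000)

Grace Thomas


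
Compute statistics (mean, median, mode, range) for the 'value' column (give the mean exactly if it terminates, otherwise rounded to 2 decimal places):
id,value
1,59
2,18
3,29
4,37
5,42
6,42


Data: [59, 18, 29, 37, 42, 42]
Count: 6
Sum: 227
Mean: 227/6 ≈ 37.83 (rounded to 2 decimal places)
Sorted: [18, 29, 37, 42, 42, 59]
Median: 39.5
Mode: 42 (2 times)
Range: 59 - 18 = 41
Min: 18, Max: 59

mean≈37.83, median=39.5, mode=42, range=41


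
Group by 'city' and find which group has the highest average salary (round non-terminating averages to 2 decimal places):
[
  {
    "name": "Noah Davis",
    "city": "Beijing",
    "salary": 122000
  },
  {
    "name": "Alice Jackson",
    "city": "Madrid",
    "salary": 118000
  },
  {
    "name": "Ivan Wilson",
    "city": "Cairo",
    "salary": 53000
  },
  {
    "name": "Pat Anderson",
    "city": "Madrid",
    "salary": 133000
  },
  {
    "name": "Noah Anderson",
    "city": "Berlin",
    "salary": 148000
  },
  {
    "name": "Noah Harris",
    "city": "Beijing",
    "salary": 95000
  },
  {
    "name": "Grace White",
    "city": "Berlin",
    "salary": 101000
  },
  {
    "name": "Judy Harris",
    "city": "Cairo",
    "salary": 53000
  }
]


Group by: city

Groups:
  Beijing: 2 people, avg salary = 217000/2 = $108500
  Berlin: 2 people, avg salary = 249000/2 = $124500
  Cairo: 2 people, avg salary = 106000/2 = $53000
  Madrid: 2 people, avg salary = 251000/2 = $125500

Highest average salary: Madrid ($125500)

Madrid ($125500)


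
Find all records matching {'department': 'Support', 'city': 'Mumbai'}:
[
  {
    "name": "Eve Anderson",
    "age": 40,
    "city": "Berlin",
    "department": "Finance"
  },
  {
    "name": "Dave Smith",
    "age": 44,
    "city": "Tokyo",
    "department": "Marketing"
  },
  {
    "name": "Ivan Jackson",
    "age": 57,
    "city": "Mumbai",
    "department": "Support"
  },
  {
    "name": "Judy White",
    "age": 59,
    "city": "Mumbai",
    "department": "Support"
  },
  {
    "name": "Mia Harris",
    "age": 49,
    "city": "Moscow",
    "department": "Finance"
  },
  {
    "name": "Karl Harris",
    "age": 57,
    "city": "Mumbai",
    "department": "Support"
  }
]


Search criteria: {'department': 'Support', 'city': 'Mumbai'}

Checking 6 records:
  Eve Anderson: {department: Finance, city: Berlin}
  Dave Smith: {department: Marketing, city: Tokyo}
  Ivan Jackson: {department: Support, city: Mumbai} <-- MATCH
  Judy White: {department: Support, city: Mumbai} <-- MATCH
  Mia Harris: {department: Finance, city: Moscow}
  Karl Harris: {department: Support, city: Mumbai} <-- MATCH

Matches: ["Ivan Jackson", "Judy White", "Karl Harris"]

["Ivan Jackson", "Judy White", "Karl Harris"]


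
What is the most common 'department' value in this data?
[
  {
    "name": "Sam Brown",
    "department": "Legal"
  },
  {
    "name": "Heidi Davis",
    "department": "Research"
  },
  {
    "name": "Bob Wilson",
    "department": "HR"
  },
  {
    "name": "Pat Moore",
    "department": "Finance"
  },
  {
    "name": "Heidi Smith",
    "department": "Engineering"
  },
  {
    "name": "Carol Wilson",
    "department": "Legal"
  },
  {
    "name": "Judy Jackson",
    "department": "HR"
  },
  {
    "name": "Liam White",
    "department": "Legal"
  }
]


Counting 'department' values across 8 records:

  Legal: 3 ###
  HR: 2 ##
  Research: 1 #
  Finance: 1 #
  Engineering: 1 #

Most common: Legal (3 times)

Legal (3 times)


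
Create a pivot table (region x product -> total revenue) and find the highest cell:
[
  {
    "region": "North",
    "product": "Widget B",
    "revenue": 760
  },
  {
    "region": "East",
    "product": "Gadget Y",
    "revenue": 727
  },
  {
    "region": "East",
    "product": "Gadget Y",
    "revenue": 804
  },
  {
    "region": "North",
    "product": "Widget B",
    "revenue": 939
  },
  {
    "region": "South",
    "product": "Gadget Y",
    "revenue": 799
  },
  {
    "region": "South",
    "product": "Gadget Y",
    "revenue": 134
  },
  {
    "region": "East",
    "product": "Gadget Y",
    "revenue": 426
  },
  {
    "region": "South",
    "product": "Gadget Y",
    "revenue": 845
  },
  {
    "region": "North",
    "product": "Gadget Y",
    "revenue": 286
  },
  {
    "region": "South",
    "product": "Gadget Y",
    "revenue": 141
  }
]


Pivot: region (rows) x product (columns) -> total revenue

     Gadget Y      Widget B    
East          1957             0  
North          286          1699  
South         1919             0  

Highest: East / Gadget Y = $1957

East / Gadget Y = $1957


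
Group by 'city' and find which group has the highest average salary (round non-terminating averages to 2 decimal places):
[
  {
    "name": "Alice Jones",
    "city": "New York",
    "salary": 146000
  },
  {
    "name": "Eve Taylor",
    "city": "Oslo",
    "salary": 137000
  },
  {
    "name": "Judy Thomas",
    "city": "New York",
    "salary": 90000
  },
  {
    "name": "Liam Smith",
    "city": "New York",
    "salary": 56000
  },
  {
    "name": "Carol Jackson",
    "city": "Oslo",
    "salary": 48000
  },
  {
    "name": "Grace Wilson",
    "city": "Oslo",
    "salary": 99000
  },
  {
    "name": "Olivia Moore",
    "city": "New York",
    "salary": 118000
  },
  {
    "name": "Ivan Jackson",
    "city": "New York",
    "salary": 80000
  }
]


Group by: city

Groups:
  New York: 5 people, avg salary = 490000/5 = $98000
  Oslo: 3 people, avg salary = 284000/3 ≈ $94666.67

Highest average salary: New York ($98000)

New York ($98000)


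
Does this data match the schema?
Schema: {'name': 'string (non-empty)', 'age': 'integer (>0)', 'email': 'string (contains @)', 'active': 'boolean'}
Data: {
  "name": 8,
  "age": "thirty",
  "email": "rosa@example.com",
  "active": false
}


Validating each field against schema:
  name: FAIL (8 is not a string)
  age: FAIL ("thirty" is not an integer)
  email: OK (string with @)
  active: OK (boolean)

Result: INVALID (2 errors: name, age)

INVALID (2 errors: name, age)


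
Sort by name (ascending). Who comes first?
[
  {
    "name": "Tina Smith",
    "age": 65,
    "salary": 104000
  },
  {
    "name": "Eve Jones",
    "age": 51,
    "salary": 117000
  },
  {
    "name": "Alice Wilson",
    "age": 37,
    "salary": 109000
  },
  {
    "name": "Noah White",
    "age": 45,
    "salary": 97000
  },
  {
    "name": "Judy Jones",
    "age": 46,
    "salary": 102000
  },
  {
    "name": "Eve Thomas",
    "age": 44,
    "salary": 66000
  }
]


Sort by: name (ascending)

Sorted order:
  1. Alice Wilson (name = Alice Wilson)
  2. Eve Jones (name = Eve Jones)
  3. Eve Thomas (name = Eve Thomas)
  4. Judy Jones (name = Judy Jones)
  5. Noah White (name = Noah White)
  6. Tina Smith (name = Tina Smith)

First: Alice Wilson

Alice Wilson


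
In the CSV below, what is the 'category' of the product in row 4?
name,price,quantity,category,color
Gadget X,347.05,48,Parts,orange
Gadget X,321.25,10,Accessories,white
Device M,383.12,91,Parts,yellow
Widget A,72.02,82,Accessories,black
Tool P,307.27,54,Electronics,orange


Query: Row 4 ('Widget A'), column 'category'
Value: Accessories

Accessories


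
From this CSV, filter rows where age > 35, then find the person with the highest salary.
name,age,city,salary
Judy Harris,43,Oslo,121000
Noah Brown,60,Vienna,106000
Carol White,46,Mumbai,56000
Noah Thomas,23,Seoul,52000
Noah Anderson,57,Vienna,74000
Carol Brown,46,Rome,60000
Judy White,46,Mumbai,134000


Filter: age > 35
Sort by: salary (descending)

Filtered records (6):
  Judy White, age 46, salary $134000
  Judy Harris, age 43, salary $121000
  Noah Brown, age 60, salary $106000
  Noah Anderson, age 57, salary $74000
  Carol Brown, age 46, salary $60000
  Carol White, age 46, salary $56000

Highest salary: Judy White ($134000)

Judy White


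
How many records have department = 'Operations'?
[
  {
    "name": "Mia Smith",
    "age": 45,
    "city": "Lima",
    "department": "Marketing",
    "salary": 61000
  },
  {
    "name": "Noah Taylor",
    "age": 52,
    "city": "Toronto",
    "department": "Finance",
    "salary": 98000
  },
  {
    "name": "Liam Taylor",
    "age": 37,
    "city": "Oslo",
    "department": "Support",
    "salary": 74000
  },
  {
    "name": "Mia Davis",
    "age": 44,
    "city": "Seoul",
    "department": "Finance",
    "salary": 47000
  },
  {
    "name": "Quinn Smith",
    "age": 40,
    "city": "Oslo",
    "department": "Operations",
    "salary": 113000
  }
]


Data: 5 records
Condition: department = 'Operations'

Checking each record:
  Mia Smith: Marketing
  Noah Taylor: Finance
  Liam Taylor: Support
  Mia Davis: Finance
  Quinn Smith: Operations MATCH

Count: 1

1


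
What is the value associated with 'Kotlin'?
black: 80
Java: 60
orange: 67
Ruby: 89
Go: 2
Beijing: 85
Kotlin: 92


Looking up key 'Kotlin'
Value: 92

92


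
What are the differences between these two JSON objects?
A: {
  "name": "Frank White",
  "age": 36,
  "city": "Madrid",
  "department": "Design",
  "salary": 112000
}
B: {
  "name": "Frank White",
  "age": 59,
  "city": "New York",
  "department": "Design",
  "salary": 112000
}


Comparing each field (in key order):
  name: same
  age: DIFFERENT
  city: DIFFERENT
  department: same
  salary: same
Differences:
  age: 36 -> 59
  city: Madrid -> New York

2 field(s) changed

2 changes: age, city


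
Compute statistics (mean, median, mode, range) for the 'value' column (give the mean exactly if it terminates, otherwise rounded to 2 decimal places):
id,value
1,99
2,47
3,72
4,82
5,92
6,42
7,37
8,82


Data: [99, 47, 72, 82, 92, 42, 37, 82]
Count: 8
Sum: 553
Mean: 553/8 = 69.125
Sorted: [37, 42, 47, 72, 82, 82, 92, 99]
Median: 77.0
Mode: 82 (2 times)
Range: 99 - 37 = 62
Min: 37, Max: 99

mean=69.125, median=77.0, mode=82, range=62


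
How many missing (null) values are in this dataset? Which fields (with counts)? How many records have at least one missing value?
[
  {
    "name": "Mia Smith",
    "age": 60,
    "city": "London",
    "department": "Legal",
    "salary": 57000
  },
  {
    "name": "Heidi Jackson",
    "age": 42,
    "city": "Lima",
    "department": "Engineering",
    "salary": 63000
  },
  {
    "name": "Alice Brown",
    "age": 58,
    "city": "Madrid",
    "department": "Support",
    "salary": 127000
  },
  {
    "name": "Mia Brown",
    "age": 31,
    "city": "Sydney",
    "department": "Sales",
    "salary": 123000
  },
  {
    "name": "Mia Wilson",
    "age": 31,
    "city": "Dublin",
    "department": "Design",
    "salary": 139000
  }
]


Checking for missing (null) values in 5 records:

  Mia Smith: complete
  Heidi Jackson: complete
  Alice Brown: complete
  Mia Brown: complete
  Mia Wilson: complete

Per field:
  name: 0 missing
  age: 0 missing
  city: 0 missing
  department: 0 missing
  salary: 0 missing

Total missing values: 0
Records with any missing: 0

0 missing values (none); 0 incomplete records


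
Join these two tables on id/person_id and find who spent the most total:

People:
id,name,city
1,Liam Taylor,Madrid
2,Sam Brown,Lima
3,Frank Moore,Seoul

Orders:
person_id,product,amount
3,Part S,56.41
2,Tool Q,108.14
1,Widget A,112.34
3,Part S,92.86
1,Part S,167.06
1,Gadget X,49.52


Join on: people.id = orders.person_id

Joined rows:
  Frank Moore (Seoul) bought Part S for $56.41
  Sam Brown (Lima) bought Tool Q for $108.14
  Liam Taylor (Madrid) bought Widget A for $112.34
  Frank Moore (Seoul) bought Part S for $92.86
  Liam Taylor (Madrid) bought Part S for $167.06
  Liam Taylor (Madrid) bought Gadget X for $49.52

Total per person:
  Liam Taylor: $328.92
  Frank Moore: $149.27
  Sam Brown: $108.14

Top spender: Liam Taylor ($328.92)

Liam Taylor ($328.92)
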